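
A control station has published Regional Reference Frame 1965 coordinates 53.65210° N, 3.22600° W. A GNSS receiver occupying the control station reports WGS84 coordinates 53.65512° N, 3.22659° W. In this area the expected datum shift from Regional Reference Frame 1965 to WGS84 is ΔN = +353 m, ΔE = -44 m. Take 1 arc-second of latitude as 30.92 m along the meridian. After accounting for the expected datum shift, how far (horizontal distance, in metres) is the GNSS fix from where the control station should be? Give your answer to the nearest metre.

18 m

Observed coordinate differences: Δφ = +0.00302°, Δλ = -0.00059°.
Converting to metres (1° lat = 111312 m, cos φ = 0.592687): observed ΔN = 336.2 m, observed ΔE = -38.9 m.
Subtracting the expected shift leaves a residual of 336.2 − (353) = -16.8 m north and -38.9 − (-44) = 5.1 m east.
Residual distance = √((-16.8)² + 5.1²) = 17.6 m.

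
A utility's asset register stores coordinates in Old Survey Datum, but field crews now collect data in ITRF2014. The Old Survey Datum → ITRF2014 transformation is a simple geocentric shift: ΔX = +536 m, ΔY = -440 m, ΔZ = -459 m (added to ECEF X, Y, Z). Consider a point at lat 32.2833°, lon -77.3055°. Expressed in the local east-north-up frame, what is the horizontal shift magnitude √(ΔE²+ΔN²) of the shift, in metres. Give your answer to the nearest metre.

The local east axis at (φ, λ) is (−sin λ, cos λ, 0), so ΔE = −sin(-77.3055°)·536 + cos(-77.3055°)·(-440) = 426.21 m.
The local north axis is (−sin φ cos λ, −sin φ sin λ, cos φ), giving ΔN = -62.911 − 229.262 − 388.047 = -680.22 m.
Horizontal magnitude = √(ΔE² + ΔN²) = √(426.21² + (-680.22)²) = 802.71 m.

803 m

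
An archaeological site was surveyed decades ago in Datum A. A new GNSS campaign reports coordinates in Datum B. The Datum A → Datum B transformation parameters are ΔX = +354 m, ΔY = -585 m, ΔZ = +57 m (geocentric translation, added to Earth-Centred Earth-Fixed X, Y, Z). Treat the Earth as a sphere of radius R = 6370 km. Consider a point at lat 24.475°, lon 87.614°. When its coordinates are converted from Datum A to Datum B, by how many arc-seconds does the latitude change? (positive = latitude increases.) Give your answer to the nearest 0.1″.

sin φ = 0.414296, cos φ = 0.910142, sin λ = 0.999133, cos λ = 0.041632.
North component: ΔN = −sin φ cos λ·ΔX − sin φ sin λ·ΔY + cos φ·ΔZ = −(0.414296)(0.041632)(354) − (0.414296)(0.999133)(-585) + (0.910142)(57) = 287.93 m.
1° of latitude spans πR/180 = 111177 m, so Δφ = 287.93 / 111177 × 3600 = 9.323″.

Δφ = 9.3″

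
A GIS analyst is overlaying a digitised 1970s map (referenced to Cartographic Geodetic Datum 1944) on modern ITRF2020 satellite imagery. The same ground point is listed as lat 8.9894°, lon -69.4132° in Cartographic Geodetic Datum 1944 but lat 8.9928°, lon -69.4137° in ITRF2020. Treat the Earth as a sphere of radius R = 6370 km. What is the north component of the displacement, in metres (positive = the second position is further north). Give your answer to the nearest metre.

Δφ = 8.9928° − 8.9894° = +0.0034°; Δλ = -69.4137° − -69.4132° = -0.0005°.
1° along a meridian = πR/180 = 111177 m.
ΔN = Δφ × 111177 = 378.0 m; ΔE = Δλ × 111177 × cos(8.9894°) = -0.0005 × 111177 × 0.987717 = -54.9 m.

ΔN = 378 m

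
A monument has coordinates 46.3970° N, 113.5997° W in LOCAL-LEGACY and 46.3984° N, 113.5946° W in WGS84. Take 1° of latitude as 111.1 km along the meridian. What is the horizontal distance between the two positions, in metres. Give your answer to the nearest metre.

421 m

Δφ = 46.3984° − 46.3970° = +0.0014°; Δλ = -113.5946° − -113.5997° = +0.0051°.
ΔN = Δφ × 111100 = 155.5 m; ΔE = Δλ × 111100 × cos(46.3970°) = +0.0051 × 111100 × 0.689657 = 390.8 m.
Distance = √(ΔE² + ΔN²) = √(390.8² + 155.5²) = 420.6 m.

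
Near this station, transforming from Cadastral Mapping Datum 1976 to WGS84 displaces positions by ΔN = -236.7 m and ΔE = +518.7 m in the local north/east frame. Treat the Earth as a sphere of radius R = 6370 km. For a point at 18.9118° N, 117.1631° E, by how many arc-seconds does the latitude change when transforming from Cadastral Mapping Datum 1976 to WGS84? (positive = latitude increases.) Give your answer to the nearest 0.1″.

On a sphere of radius R, 1 rad of latitude = R, so Δφ = ΔN / R = -236.7 / 6370000 = -3.7159e-05 rad = -7.665″.

Δφ = -7.7″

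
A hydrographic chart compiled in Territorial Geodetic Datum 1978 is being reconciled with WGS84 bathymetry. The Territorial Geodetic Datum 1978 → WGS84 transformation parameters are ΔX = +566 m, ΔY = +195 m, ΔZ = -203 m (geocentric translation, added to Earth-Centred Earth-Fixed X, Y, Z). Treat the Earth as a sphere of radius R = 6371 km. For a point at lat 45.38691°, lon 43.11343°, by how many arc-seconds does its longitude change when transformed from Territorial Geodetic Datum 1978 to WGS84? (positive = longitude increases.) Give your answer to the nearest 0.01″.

Δλ = -11.27″

sin φ = 0.711866, cos φ = 0.702316, sin λ = 0.683445, cos λ = 0.730002.
East component: ΔE = −sin λ·ΔX + cos λ·ΔY = −(0.683445)(566) + (0.730002)(195) = -244.48 m.
1° of latitude spans πR/180 = 111195 m; at latitude φ, 1° of longitude spans that × cos φ = 78093.9 m, so Δλ = -244.48 / 78093.9 × 3600 = -11.270″.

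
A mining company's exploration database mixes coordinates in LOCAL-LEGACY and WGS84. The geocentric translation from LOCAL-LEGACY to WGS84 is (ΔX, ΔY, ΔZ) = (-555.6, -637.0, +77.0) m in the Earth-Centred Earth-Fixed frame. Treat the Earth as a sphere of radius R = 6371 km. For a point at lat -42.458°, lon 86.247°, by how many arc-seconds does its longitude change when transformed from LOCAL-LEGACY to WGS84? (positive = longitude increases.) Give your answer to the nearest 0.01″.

sin φ = -0.675050, cos φ = 0.737772, sin λ = 0.997855, cos λ = 0.065455.
East component: ΔE = −sin λ·ΔX + cos λ·ΔY = −(0.997855)(-555.6) + (0.065455)(-637.0) = 512.71 m.
1° of latitude spans πR/180 = 111195 m; at latitude φ, 1° of longitude spans that × cos φ = 82036.5 m, so Δλ = 512.71 / 82036.5 × 3600 = 22.499″.

Δλ = 22.50″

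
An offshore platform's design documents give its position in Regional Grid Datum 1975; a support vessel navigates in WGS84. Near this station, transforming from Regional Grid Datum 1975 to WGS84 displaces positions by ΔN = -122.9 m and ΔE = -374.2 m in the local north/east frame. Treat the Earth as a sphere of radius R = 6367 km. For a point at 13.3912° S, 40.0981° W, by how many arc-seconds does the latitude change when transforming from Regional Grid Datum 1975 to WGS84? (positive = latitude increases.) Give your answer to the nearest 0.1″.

On a sphere of radius R, 1 rad of latitude = R, so Δφ = ΔN / R = -122.9 / 6367000 = -1.9303e-05 rad = -3.981″.

Δφ = -4.0″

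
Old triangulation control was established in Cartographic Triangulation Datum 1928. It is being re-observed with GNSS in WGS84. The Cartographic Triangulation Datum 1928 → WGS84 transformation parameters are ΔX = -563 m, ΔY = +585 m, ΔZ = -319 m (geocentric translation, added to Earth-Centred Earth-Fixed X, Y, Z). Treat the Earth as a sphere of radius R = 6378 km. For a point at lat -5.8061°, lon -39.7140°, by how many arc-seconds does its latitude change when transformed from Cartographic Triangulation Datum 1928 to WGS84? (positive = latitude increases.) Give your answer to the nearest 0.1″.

Δφ = -12.9″

sin φ = -0.101162, cos φ = 0.994870, sin λ = -0.638956, cos λ = 0.769243.
North component: ΔN = −sin φ cos λ·ΔX − sin φ sin λ·ΔY + cos φ·ΔZ = −(-0.101162)(0.769243)(-563) − (-0.101162)(-0.638956)(585) + (0.994870)(-319) = -398.99 m.
1° of latitude spans πR/180 = 111317 m, so Δφ = -398.99 / 111317 × 3600 = -12.903″.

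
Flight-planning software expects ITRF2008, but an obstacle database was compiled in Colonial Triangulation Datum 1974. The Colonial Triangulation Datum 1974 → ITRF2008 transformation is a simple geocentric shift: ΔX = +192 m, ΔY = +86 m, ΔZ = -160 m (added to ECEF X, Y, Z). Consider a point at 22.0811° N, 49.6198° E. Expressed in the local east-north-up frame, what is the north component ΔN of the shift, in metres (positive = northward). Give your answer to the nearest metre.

ΔN = -220 m

At φ = 22.0811°, λ = 49.6198°: sin φ = 0.375919, cos φ = 0.926653, sin λ = 0.761762, cos λ = 0.647857.
ΔN = −sin φ cos λ·ΔX − sin φ sin λ·ΔY + cos φ·ΔZ = −(0.375919)(0.647857)(192) − (0.375919)(0.761762)(86) + (0.926653)(-160) = -219.65 m.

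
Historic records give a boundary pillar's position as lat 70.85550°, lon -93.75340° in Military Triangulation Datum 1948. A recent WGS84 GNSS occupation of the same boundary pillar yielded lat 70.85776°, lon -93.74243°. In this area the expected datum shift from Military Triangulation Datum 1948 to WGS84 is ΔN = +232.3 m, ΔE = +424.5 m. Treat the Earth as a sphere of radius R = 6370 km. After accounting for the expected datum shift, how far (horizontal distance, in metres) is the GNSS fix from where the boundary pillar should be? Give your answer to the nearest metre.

31 m

Observed coordinate differences: Δφ = +0.00226°, Δλ = +0.01097°.
Converting to metres (1° lat = 111177 m, cos φ = 0.327952): observed ΔN = 251.3 m, observed ΔE = 400.0 m.
Subtracting the expected shift leaves a residual of 251.3 − (232.3) = 19.0 m north and 400.0 − (424.5) = -24.5 m east.
Residual distance = √(19.0² + (-24.5)²) = 31.0 m.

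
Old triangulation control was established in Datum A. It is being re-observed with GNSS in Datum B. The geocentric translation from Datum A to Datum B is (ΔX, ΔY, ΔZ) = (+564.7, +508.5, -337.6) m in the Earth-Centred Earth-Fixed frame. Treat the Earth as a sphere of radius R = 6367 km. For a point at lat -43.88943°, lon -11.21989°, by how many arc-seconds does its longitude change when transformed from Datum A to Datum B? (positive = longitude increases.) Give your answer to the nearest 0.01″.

sin φ = -0.693269, cos φ = 0.720679, sin λ = -0.194575, cos λ = 0.980888.
East component: ΔE = −sin λ·ΔX + cos λ·ΔY = −(-0.194575)(564.7) + (0.980888)(508.5) = 608.66 m.
1° of latitude spans πR/180 = 111125 m; at latitude φ, 1° of longitude spans that × cos φ = 80085.5 m, so Δλ = 608.66 / 80085.5 × 3600 = 27.360″.

Δλ = 27.36″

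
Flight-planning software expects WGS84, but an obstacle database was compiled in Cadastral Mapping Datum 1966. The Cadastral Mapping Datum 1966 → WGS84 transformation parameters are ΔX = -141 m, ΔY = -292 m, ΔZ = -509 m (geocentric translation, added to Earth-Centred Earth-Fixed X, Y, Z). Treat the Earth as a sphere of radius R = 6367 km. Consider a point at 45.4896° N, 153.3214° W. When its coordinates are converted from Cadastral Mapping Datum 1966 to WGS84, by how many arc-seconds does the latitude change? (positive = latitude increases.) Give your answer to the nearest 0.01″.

Δφ = -17.50″

sin φ = 0.713123, cos φ = 0.701039, sin λ = -0.448985, cos λ = -0.893539.
North component: ΔN = −sin φ cos λ·ΔX − sin φ sin λ·ΔY + cos φ·ΔZ = −(0.713123)(-0.893539)(-141) − (0.713123)(-0.448985)(-292) + (0.701039)(-509) = -540.17 m.
1° of latitude spans πR/180 = 111125 m, so Δφ = -540.17 / 111125 × 3600 = -17.499″.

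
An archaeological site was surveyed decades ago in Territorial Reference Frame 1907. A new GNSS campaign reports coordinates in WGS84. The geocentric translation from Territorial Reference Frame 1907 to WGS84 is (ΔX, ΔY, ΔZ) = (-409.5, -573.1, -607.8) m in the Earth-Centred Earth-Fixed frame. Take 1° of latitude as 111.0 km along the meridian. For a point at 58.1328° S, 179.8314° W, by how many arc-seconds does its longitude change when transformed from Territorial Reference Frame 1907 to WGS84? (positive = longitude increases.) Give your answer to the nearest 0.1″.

sin φ = -0.849274, cos φ = 0.527952, sin λ = -0.002943, cos λ = -0.999996.
East component: ΔE = −sin λ·ΔX + cos λ·ΔY = −(-0.002943)(-409.5) + (-0.999996)(-573.1) = 571.89 m.
1° of latitude spans 111000 m; at latitude φ, 1° of longitude spans that × cos φ = 58602.7 m, so Δλ = 571.89 / 58602.7 × 3600 = 35.132″.

Δλ = 35.1″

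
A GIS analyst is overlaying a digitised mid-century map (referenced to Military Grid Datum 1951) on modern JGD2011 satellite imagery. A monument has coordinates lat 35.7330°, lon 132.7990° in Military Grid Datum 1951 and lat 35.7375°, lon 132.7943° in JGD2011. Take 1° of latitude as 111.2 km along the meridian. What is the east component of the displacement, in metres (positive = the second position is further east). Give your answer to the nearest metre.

Δφ = 35.7375° − 35.7330° = +0.0045°; Δλ = 132.7943° − 132.7990° = -0.0047°.
ΔN = Δφ × 111200 = 500.4 m; ΔE = Δλ × 111200 × cos(35.7330°) = -0.0047 × 111200 × 0.811747 = -424.3 m.

ΔE = -424 m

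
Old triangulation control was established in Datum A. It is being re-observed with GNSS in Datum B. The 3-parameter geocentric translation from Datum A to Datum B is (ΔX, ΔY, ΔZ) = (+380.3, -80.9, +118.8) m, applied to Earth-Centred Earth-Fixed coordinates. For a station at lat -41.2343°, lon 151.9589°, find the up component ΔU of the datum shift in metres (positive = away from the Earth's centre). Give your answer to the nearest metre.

ΔU = -359 m

At φ = -41.2343°, λ = 151.9589°: sin φ = -0.659140, cos φ = 0.752020, sin λ = 0.470105, cos λ = -0.882611.
ΔU = cos φ cos λ·ΔX + cos φ sin λ·ΔY + sin φ·ΔZ = (0.752020)(-0.882611)(380.3) + (0.752020)(0.470105)(-80.9) + (-0.659140)(118.8) = -359.33 m.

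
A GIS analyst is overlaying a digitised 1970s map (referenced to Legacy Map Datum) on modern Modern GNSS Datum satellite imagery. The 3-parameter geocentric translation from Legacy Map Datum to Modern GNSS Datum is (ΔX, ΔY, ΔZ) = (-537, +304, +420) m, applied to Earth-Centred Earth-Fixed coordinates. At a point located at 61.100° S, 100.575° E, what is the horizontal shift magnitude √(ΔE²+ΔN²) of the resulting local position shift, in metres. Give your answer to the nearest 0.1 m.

725.5 m

At φ = -61.100°, λ = 100.575°: sin φ = -0.875465, cos φ = 0.483282, sin λ = 0.983016, cos λ = -0.183522.
ΔE = −sin λ·ΔX + cos λ·ΔY = −(0.983016)·(-537) + (-0.183522)·(304) = 472.09 m.
ΔN = −sin φ cos λ·ΔX − sin φ sin λ·ΔY + cos φ·ΔZ = −(-0.875465)(-0.183522)(-537) − (-0.875465)(0.983016)(304) + (0.483282)(420) = 550.88 m.
Horizontal magnitude = √(ΔE² + ΔN²) = √(472.09² + 550.88²) = 725.49 m.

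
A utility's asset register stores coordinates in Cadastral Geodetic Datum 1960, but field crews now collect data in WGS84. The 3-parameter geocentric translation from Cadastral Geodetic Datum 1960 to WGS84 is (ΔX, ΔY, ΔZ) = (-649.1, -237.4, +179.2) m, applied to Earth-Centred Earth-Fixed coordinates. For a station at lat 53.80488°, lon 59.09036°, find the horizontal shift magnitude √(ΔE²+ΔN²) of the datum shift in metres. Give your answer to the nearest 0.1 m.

692.8 m

The local east axis at (φ, λ) is (−sin λ, cos λ, 0), so ΔE = −sin(59.09036°)·(-649.1) + cos(59.09036°)·(-237.4) = 434.96 m.
The local north axis is (−sin φ cos λ, −sin φ sin λ, cos φ), giving ΔN = 269.084 + 164.375 + 105.824 = 539.28 m.
Horizontal magnitude = √(ΔE² + ΔN²) = √(434.96² + 539.28²) = 692.84 m.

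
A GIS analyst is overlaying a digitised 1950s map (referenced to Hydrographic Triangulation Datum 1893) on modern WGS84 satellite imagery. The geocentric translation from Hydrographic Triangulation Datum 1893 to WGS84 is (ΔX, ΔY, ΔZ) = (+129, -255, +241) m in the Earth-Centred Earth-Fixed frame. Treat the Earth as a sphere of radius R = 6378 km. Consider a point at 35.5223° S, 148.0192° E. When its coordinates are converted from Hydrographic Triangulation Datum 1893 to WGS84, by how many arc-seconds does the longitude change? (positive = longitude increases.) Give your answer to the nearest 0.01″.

Δλ = 5.88″

sin φ = -0.581020, cos φ = 0.813889, sin λ = 0.529635, cos λ = -0.848226.
East component: ΔE = −sin λ·ΔX + cos λ·ΔY = −(0.529635)(129) + (-0.848226)(-255) = 147.97 m.
1° of latitude spans πR/180 = 111317 m; at latitude φ, 1° of longitude spans that × cos φ = 90599.8 m, so Δλ = 147.97 / 90599.8 × 3600 = 5.880″.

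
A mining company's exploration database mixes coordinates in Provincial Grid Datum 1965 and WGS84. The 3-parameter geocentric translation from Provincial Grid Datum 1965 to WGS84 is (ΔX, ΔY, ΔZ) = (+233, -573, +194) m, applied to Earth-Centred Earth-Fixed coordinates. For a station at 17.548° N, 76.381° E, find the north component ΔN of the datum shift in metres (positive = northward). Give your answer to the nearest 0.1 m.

ΔN = 336.3 m

At φ = 17.548°, λ = 76.381°: sin φ = 0.301505, cos φ = 0.953465, sin λ = 0.971883, cos λ = 0.235464.
ΔN = −sin φ cos λ·ΔX − sin φ sin λ·ΔY + cos φ·ΔZ = −(0.301505)(0.235464)(233) − (0.301505)(0.971883)(-573) + (0.953465)(194) = 336.34 m.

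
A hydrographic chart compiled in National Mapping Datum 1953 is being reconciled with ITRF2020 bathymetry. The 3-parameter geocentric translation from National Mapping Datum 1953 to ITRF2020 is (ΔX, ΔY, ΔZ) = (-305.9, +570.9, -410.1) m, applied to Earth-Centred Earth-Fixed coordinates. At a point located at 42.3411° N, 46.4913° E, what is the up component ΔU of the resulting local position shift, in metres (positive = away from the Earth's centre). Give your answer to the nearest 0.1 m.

At φ = 42.3411°, λ = 46.4913°: sin φ = 0.673543, cos φ = 0.739148, sin λ = 0.725270, cos λ = 0.688465.
ΔU = cos φ cos λ·ΔX + cos φ sin λ·ΔY + sin φ·ΔZ = (0.739148)(0.688465)(-305.9) + (0.739148)(0.725270)(570.9) + (0.673543)(-410.1) = -125.84 m.

ΔU = -125.8 m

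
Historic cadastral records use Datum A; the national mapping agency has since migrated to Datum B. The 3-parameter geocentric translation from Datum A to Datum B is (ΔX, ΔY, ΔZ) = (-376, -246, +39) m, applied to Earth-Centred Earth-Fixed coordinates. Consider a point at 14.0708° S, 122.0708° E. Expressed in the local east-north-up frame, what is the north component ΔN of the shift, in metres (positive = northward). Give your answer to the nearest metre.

At φ = -14.0708°, λ = 122.0708°: sin φ = -0.243121, cos φ = 0.969996, sin λ = 0.847393, cos λ = -0.530967.
ΔN = −sin φ cos λ·ΔX − sin φ sin λ·ΔY + cos φ·ΔZ = −(-0.243121)(-0.530967)(-376) − (-0.243121)(0.847393)(-246) + (0.969996)(39) = 35.69 m.

ΔN = 36 m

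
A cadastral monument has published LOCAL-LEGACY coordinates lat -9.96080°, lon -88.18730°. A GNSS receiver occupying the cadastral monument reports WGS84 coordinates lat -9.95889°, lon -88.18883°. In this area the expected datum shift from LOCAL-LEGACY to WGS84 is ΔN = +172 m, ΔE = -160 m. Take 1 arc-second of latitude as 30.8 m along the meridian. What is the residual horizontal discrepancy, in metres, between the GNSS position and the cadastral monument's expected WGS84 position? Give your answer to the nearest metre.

40 m

Observed coordinate differences: Δφ = +0.00191°, Δλ = -0.00153°.
Converting to metres (1° lat = 110880 m, cos φ = 0.984926): observed ΔN = 211.8 m, observed ΔE = -167.1 m.
Subtracting the expected shift leaves a residual of 211.8 − (172) = 39.8 m north and -167.1 − (-160) = -7.1 m east.
Residual distance = √(39.8² + (-7.1)²) = 40.4 m.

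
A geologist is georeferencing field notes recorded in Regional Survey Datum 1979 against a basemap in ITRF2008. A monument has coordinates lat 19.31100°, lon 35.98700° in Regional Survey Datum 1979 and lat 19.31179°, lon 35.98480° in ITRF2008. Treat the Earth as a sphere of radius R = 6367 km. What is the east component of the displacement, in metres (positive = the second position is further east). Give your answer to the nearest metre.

Δφ = 19.31179° − 19.31100° = +0.00079°; Δλ = 35.98480° − 35.98700° = -0.00220°.
1° along a meridian = πR/180 = 111125 m.
ΔN = Δφ × 111125 = 87.8 m; ΔE = Δλ × 111125 × cos(19.31100°) = -0.00220 × 111125 × 0.943737 = -230.7 m.

ΔE = -231 m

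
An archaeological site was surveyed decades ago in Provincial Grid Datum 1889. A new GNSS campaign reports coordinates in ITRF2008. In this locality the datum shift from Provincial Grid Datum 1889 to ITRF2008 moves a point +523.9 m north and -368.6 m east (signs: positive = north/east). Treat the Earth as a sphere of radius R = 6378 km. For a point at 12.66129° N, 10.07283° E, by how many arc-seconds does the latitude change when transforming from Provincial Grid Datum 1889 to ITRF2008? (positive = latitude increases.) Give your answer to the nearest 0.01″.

Δφ = 16.94″

On a sphere of radius R, 1 rad of latitude = R, so Δφ = ΔN / R = 523.9 / 6378000 = 8.2142e-05 rad = 16.943″.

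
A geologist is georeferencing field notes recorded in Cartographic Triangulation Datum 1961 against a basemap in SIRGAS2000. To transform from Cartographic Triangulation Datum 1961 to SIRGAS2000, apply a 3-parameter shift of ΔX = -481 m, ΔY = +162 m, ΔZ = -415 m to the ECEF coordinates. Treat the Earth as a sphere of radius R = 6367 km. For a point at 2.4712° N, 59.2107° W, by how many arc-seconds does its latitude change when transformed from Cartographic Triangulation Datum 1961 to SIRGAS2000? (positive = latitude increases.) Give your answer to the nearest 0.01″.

sin φ = 0.043117, cos φ = 0.999070, sin λ = -0.859056, cos λ = 0.511882.
North component: ΔN = −sin φ cos λ·ΔX − sin φ sin λ·ΔY + cos φ·ΔZ = −(0.043117)(0.511882)(-481) − (0.043117)(-0.859056)(162) + (0.999070)(-415) = -398.00 m.
1° of latitude spans πR/180 = 111125 m, so Δφ = -398.00 / 111125 × 3600 = -12.893″.

Δφ = -12.89″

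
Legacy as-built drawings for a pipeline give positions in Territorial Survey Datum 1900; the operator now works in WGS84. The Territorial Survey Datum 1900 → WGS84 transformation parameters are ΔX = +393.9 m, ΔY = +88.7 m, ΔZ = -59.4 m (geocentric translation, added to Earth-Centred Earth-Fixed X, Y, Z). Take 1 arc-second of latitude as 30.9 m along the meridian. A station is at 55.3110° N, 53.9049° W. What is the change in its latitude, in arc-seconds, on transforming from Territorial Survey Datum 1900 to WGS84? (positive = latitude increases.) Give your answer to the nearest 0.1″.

Δφ = -5.4″

sin φ = 0.822253, cos φ = 0.569122, sin λ = -0.808040, cos λ = 0.589127.
North component: ΔN = −sin φ cos λ·ΔX − sin φ sin λ·ΔY + cos φ·ΔZ = −(0.822253)(0.589127)(393.9) − (0.822253)(-0.808040)(88.7) + (0.569122)(-59.4) = -165.68 m.
1° of latitude spans 3600 × 30.90 = 111240 m, so Δφ = -165.68 / 111240 × 3600 = -5.362″.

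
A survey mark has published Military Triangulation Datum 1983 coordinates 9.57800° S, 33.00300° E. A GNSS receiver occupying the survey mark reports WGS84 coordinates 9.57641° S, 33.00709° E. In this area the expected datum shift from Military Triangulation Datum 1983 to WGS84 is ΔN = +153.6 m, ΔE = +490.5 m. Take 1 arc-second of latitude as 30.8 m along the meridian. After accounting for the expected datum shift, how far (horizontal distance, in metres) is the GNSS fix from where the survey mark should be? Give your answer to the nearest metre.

49 m

Observed coordinate differences: Δφ = +0.00159°, Δλ = +0.00409°.
Converting to metres (1° lat = 110880 m, cos φ = 0.986060): observed ΔN = 176.3 m, observed ΔE = 447.2 m.
Subtracting the expected shift leaves a residual of 176.3 − (153.6) = 22.7 m north and 447.2 − (490.5) = -43.3 m east.
Residual distance = √(22.7² + (-43.3)²) = 48.9 m.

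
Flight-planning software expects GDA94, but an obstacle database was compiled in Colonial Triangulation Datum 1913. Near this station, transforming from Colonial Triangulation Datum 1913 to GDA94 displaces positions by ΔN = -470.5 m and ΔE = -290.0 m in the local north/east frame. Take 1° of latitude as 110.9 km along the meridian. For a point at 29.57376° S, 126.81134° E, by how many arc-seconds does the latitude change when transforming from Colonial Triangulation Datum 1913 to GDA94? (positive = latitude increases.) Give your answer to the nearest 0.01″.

1° of latitude = 110.9 km, so Δφ = -470.5 / 110900 = -0.0042426° = -15.273″.

Δφ = -15.27″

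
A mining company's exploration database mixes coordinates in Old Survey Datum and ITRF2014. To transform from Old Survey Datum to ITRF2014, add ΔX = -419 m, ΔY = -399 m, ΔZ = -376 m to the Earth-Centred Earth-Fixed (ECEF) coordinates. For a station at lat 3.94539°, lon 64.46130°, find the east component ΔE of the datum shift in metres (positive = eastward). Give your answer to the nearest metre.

ΔE = 206 m

At φ = 3.94539°, λ = 64.46130°: sin φ = 0.068806, cos φ = 0.997630, sin λ = 0.902294, cos λ = 0.431121.
ΔE = −sin λ·ΔX + cos λ·ΔY = −(0.902294)·(-419) + (0.431121)·(-399) = 206.04 m.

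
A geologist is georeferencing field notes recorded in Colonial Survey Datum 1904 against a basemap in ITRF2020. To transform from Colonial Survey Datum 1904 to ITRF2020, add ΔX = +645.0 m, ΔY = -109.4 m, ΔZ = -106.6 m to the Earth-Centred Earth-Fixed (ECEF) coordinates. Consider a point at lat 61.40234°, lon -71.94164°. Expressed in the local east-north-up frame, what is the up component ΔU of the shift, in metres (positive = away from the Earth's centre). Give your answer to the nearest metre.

At φ = 61.40234°, λ = -71.94164°: sin φ = 0.878003, cos φ = 0.478656, sin λ = -0.950741, cos λ = 0.309986.
ΔU = cos φ cos λ·ΔX + cos φ sin λ·ΔY + sin φ·ΔZ = (0.478656)(0.309986)(645.0) + (0.478656)(-0.950741)(-109.4) + (0.878003)(-106.6) = 51.89 m.

ΔU = 52 m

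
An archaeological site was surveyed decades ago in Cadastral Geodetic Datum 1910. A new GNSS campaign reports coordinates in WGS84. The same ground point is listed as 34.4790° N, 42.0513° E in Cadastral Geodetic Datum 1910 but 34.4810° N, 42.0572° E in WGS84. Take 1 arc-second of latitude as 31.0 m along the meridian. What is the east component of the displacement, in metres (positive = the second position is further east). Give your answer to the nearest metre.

Δφ = 34.4810° − 34.4790° = +0.0020°; Δλ = 42.0572° − 42.0513° = +0.0059°.
1° of latitude = 3600 × 31.00 = 111600 m.
ΔN = Δφ × 111600 = 223.2 m; ΔE = Δλ × 111600 × cos(34.4790°) = +0.0059 × 111600 × 0.824334 = 542.8 m.

ΔE = 543 m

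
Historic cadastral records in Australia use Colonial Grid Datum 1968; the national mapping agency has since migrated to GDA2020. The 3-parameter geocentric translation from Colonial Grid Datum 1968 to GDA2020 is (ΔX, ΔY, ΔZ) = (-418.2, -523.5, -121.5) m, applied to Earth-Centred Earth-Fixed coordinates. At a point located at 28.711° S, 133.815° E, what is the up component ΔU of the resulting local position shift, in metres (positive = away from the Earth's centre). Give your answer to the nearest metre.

At φ = -28.711°, λ = 133.815°: sin φ = -0.480392, cos φ = 0.877054, sin λ = 0.721579, cos λ = -0.692332.
ΔU = cos φ cos λ·ΔX + cos φ sin λ·ΔY + sin φ·ΔZ = (0.877054)(-0.692332)(-418.2) + (0.877054)(0.721579)(-523.5) + (-0.480392)(-121.5) = -19.00 m.

ΔU = -19 m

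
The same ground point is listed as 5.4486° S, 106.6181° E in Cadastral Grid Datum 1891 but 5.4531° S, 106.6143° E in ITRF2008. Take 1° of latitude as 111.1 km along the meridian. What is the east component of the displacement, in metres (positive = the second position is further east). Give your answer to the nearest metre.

ΔE = -420 m

Δφ = -5.4531° − -5.4486° = -0.0045°; Δλ = 106.6143° − 106.6181° = -0.0038°.
ΔN = Δφ × 111100 = -500.0 m; ΔE = Δλ × 111100 × cos(-5.4486°) = -0.0038 × 111100 × 0.995482 = -420.3 m.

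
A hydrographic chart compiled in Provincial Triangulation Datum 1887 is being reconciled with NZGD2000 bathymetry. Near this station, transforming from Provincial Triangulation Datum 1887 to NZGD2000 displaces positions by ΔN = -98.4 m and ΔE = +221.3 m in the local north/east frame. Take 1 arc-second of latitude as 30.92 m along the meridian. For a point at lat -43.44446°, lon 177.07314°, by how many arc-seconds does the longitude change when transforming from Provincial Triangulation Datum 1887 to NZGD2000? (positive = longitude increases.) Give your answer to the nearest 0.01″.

At latitude -43.44446°, cos φ = 0.726041.
1″ of longitude at this latitude = 30.92 × cos φ = 22.4492 m, so Δλ = 221.3 / 22.4492 = 9.858″.

Δλ = 9.86″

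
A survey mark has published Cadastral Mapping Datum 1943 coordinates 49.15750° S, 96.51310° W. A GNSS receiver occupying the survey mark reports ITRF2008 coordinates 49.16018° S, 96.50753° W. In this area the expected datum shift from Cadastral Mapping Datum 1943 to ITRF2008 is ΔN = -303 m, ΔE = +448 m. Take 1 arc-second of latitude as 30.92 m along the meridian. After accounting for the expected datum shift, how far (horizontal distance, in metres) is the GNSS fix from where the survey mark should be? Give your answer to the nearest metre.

43 m

Observed coordinate differences: Δφ = -0.00268°, Δλ = +0.00557°.
Converting to metres (1° lat = 111312 m, cos φ = 0.653982): observed ΔN = -298.3 m, observed ΔE = 405.5 m.
Subtracting the expected shift leaves a residual of -298.3 − (-303) = 4.7 m north and 405.5 − (448) = -42.5 m east.
Residual distance = √(4.7² + (-42.5)²) = 42.8 m.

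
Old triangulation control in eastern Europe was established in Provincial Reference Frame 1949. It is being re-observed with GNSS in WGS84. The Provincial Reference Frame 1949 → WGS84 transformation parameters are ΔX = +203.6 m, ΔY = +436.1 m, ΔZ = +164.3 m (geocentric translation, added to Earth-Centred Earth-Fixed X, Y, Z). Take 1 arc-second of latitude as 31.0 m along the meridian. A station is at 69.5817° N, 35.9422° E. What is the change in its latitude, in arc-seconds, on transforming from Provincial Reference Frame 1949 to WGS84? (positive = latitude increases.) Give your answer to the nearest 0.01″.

Δφ = -10.87″

sin φ = 0.937171, cos φ = 0.348871, sin λ = 0.586969, cos λ = 0.809610.
North component: ΔN = −sin φ cos λ·ΔX − sin φ sin λ·ΔY + cos φ·ΔZ = −(0.937171)(0.809610)(203.6) − (0.937171)(0.586969)(436.1) + (0.348871)(164.3) = -337.05 m.
1° of latitude spans 3600 × 31.00 = 111600 m, so Δφ = -337.05 / 111600 × 3600 = -10.873″.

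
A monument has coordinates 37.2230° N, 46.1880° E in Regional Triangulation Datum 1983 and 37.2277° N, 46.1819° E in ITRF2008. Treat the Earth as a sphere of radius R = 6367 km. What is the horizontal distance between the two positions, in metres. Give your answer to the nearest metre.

751 m

Δφ = 37.2277° − 37.2230° = +0.0047°; Δλ = 46.1819° − 46.1880° = -0.0061°.
1° along a meridian = πR/180 = 111125 m.
ΔN = Δφ × 111125 = 522.3 m; ΔE = Δλ × 111125 × cos(37.2230°) = -0.0061 × 111125 × 0.796287 = -539.8 m.
Distance = √(ΔE² + ΔN²) = √((-539.8)² + 522.3²) = 751.1 m.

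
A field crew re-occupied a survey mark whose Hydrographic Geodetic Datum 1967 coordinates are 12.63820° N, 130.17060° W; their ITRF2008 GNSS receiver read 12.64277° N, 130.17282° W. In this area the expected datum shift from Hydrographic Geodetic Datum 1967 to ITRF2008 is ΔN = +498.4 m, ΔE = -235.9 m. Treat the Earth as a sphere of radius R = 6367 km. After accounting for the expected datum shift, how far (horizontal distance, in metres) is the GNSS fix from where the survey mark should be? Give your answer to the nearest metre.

Observed coordinate differences: Δφ = +0.00457°, Δλ = -0.00222°.
Converting to metres (1° lat = 111125 m, cos φ = 0.975771): observed ΔN = 507.8 m, observed ΔE = -240.7 m.
Subtracting the expected shift leaves a residual of 507.8 − (498.4) = 9.4 m north and -240.7 − (-235.9) = -4.8 m east.
Residual distance = √(9.4² + (-4.8)²) = 10.6 m.

11 m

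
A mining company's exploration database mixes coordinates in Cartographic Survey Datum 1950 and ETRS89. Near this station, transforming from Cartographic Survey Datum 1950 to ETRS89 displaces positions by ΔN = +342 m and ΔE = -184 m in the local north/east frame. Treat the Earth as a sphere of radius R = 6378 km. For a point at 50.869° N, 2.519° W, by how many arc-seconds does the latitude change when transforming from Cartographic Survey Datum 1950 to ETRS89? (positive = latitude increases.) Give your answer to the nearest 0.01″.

Δφ = 11.06″

On a sphere of radius R, 1 rad of latitude = R, so Δφ = ΔN / R = 342.0 / 6378000 = 5.3622e-05 rad = 11.060″.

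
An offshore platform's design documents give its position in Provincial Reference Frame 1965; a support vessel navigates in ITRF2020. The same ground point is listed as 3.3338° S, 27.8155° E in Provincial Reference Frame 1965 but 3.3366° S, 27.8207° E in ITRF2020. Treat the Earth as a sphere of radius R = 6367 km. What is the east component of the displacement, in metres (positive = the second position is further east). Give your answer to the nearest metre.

ΔE = 577 m

Δφ = -3.3366° − -3.3338° = -0.0028°; Δλ = 27.8207° − 27.8155° = +0.0052°.
1° along a meridian = πR/180 = 111125 m.
ΔN = Δφ × 111125 = -311.2 m; ΔE = Δλ × 111125 × cos(-3.3338°) = +0.0052 × 111125 × 0.998308 = 576.9 m.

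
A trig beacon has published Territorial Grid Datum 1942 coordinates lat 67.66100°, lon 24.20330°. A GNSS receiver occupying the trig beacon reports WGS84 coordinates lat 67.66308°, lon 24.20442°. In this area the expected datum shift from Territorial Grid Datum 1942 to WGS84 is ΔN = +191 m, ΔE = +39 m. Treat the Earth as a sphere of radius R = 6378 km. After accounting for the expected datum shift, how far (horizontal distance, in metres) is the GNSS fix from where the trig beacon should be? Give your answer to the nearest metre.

Observed coordinate differences: Δφ = +0.00208°, Δλ = +0.00112°.
Converting to metres (1° lat = 111317 m, cos φ = 0.380086): observed ΔN = 231.5 m, observed ΔE = 47.4 m.
Subtracting the expected shift leaves a residual of 231.5 − (191) = 40.5 m north and 47.4 − (39) = 8.4 m east.
Residual distance = √(40.5² + 8.4²) = 41.4 m.

41 m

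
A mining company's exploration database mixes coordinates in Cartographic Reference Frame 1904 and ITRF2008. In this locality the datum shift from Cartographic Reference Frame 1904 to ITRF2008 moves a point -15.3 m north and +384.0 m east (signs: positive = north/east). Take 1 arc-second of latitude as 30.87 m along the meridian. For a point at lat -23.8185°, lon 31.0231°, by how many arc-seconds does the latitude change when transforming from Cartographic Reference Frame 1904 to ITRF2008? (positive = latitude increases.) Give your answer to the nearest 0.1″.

Δφ = -0.5″

1″ of latitude = 30.87 m, so Δφ = -15.3 / 30.87 = -0.496″.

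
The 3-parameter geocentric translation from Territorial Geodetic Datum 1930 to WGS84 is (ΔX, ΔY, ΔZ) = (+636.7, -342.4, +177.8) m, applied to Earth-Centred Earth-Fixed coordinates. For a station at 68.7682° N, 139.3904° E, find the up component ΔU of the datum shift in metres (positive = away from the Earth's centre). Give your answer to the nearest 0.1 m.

The local up (radial) axis is (cos φ cos λ, cos φ sin λ, sin φ), giving ΔU = -175.044 − 80.710 + 165.731 = -90.02 m.

ΔU = -90.0 m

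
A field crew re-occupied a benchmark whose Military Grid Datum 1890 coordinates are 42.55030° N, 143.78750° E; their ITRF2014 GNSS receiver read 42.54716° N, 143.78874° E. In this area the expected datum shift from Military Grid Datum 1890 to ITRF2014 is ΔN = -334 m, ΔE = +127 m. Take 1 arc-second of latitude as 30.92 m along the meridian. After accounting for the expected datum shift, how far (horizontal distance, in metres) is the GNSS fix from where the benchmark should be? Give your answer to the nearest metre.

30 m

Observed coordinate differences: Δφ = -0.00314°, Δλ = +0.00124°.
Converting to metres (1° lat = 111312 m, cos φ = 0.736684): observed ΔN = -349.5 m, observed ΔE = 101.7 m.
Subtracting the expected shift leaves a residual of -349.5 − (-334) = -15.5 m north and 101.7 − (127) = -25.3 m east.
Residual distance = √((-15.5)² + (-25.3)²) = 29.7 m.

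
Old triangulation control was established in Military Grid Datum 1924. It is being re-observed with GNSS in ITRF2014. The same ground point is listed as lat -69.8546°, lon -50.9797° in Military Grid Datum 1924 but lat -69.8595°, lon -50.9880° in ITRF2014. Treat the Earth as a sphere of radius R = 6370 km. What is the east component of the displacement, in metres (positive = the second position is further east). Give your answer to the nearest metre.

ΔE = -318 m

Δφ = -69.8595° − -69.8546° = -0.0049°; Δλ = -50.9880° − -50.9797° = -0.0083°.
1° along a meridian = πR/180 = 111177 m.
ΔN = Δφ × 111177 = -544.8 m; ΔE = Δλ × 111177 × cos(-69.8546°) = -0.0083 × 111177 × 0.344404 = -317.8 m.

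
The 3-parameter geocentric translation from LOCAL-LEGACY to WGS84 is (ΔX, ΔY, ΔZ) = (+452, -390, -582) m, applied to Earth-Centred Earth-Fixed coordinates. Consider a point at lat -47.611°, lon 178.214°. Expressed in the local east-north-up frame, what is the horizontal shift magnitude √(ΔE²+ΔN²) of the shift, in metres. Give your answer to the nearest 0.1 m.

At φ = -47.611°, λ = 178.214°: sin φ = -0.738585, cos φ = 0.674161, sin λ = 0.031167, cos λ = -0.999514.
ΔE = −sin λ·ΔX + cos λ·ΔY = −(0.031167)·(452) + (-0.999514)·(-390) = 375.72 m.
ΔN = −sin φ cos λ·ΔX − sin φ sin λ·ΔY + cos φ·ΔZ = −(-0.738585)(-0.999514)(452) − (-0.738585)(0.031167)(-390) + (0.674161)(-582) = -735.02 m.
Horizontal magnitude = √(ΔE² + ΔN²) = √(375.72² + (-735.02)²) = 825.48 m.

825.5 m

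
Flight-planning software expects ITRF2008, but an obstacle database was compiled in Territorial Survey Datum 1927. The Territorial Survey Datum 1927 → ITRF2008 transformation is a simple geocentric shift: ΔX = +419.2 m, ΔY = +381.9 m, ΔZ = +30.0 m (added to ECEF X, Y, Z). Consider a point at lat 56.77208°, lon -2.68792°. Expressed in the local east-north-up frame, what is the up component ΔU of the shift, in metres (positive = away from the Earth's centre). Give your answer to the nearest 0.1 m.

ΔU = 244.7 m

The local up (radial) axis is (cos φ cos λ, cos φ sin λ, sin φ), giving ΔU = 229.457 − 9.814 + 25.095 = 244.74 m.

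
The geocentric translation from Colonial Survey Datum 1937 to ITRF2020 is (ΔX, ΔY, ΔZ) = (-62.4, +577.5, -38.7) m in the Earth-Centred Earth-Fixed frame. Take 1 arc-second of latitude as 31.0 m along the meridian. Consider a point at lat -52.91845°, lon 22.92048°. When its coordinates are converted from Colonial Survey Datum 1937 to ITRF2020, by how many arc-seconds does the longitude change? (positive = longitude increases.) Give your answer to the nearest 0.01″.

Δλ = 29.76″

sin φ = -0.797778, cos φ = 0.602951, sin λ = 0.389453, cos λ = 0.921046.
East component: ΔE = −sin λ·ΔX + cos λ·ΔY = −(0.389453)(-62.4) + (0.921046)(577.5) = 556.21 m.
1° of latitude spans 3600 × 31.00 = 111600 m; at latitude φ, 1° of longitude spans that × cos φ = 67289.3 m, so Δλ = 556.21 / 67289.3 × 3600 = 29.757″.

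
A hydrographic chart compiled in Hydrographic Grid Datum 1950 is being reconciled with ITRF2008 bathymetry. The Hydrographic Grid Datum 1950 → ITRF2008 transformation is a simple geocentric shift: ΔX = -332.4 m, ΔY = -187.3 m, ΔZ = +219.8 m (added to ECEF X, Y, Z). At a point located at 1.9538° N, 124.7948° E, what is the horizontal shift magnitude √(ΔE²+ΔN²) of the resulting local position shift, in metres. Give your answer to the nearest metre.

438 m

The local east axis at (φ, λ) is (−sin λ, cos λ, 0), so ΔE = −sin(124.7948°)·(-332.4) + cos(124.7948°)·(-187.3) = 379.85 m.
The local north axis is (−sin φ cos λ, −sin φ sin λ, cos φ), giving ΔN = -6.467 + 5.244 + 219.672 = 218.45 m.
Horizontal magnitude = √(ΔE² + ΔN²) = √(379.85² + 218.45²) = 438.18 m.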